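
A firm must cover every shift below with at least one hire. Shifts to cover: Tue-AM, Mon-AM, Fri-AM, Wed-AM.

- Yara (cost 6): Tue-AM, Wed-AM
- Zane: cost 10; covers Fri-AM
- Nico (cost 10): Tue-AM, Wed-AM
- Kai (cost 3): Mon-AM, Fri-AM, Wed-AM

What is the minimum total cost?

Choose Yara and Kai: together they cover Tue-AM, Mon-AM, Fri-AM, Wed-AM — every shift.
Total cost: 6 + 3 = 9.
No cover costs less than 9.

9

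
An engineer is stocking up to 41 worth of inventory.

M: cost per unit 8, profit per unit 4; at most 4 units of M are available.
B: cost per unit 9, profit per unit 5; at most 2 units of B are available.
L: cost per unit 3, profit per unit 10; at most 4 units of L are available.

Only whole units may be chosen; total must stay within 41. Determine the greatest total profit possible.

This is a bounded integer knapsack.
2×M, 1×B, and 4×L: cost 37 ≤ 41, profit 2·4 + 1·5 + 4·10 = 53.
1×M, 2×B, and 4×L: cost 38 ≤ 41, profit 1·4 + 2·5 + 4·10 = 54.
Best is 54.

54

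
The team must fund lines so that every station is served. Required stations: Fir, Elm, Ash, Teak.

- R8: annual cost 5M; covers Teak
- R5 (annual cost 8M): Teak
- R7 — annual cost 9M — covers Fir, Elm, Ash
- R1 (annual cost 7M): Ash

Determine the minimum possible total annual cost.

14

This is an integer covering problem.
Choose R8 and R7: together they cover Fir, Elm, Ash, Teak — every station.
Total annual cost: 5 + 9 = 14.
No cover costs less than 14.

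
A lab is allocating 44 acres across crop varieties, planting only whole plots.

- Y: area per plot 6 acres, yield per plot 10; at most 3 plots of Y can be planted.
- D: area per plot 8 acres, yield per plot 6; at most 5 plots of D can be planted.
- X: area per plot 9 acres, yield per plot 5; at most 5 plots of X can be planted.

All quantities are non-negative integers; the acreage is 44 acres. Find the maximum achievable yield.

48

Y has the best ratio (10/6); taking only Y gives at most 3×10 = 30 (stopped by the supply cap of 3).
Mixing does better — 3×Y and 3×D: area 42 ≤ 44, yield 3·10 + 3·6 = 48.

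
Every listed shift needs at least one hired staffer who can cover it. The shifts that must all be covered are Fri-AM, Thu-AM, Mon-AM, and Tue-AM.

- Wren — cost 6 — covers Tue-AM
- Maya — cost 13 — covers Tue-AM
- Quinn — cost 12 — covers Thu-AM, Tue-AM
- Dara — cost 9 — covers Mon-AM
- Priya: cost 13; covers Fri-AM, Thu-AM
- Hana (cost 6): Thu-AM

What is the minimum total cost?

28

The greedy cost-per-new-shift heuristic would pick Wren, Hana, Dara, and Priya for 34, but a cheaper cover exists.
Choose Wren, Dara, and Priya: together they cover Fri-AM, Thu-AM, Mon-AM, Tue-AM — every shift.
Total cost: 6 + 9 + 13 = 28.
No cover costs less than 28.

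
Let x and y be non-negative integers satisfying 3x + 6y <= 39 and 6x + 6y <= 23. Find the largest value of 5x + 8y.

(x,y)=(0,3) is feasible, giving 24.
(x,y)=(1,2) is feasible, giving 21.
(x,y)=(0,2) is feasible, giving 16.
No feasible integer point exceeds 24.

24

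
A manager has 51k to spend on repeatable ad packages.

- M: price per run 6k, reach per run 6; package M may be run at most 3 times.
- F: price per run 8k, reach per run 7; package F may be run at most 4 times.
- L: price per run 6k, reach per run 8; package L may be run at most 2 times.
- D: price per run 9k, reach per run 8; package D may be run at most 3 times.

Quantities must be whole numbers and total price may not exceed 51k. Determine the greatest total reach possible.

L has the best ratio (8/6); taking only L gives at most 2×8 = 16 (stopped by the supply cap of 2).
Mixing does better — 2×M, 2×L, and 3×D: price 51 ≤ 51, reach 2·6 + 2·8 + 3·8 = 52.

52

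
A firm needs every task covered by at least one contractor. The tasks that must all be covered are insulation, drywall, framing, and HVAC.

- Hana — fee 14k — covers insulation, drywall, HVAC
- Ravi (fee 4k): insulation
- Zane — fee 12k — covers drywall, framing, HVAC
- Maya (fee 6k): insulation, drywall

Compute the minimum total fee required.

The greedy cost-per-new-task heuristic would pick Maya and Zane for 18, but a cheaper cover exists.
Choose Ravi and Zane: together they cover insulation, drywall, framing, HVAC — every task.
Total fee: 4 + 12 = 16.
No cover costs less than 16.

16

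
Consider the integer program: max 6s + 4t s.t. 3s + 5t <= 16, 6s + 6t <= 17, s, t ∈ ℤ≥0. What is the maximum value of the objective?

12

(s,t)=(2,0) is feasible, giving 12.
(s,t)=(1,1) is feasible, giving 10.
The best lattice point is (2,0), giving 12.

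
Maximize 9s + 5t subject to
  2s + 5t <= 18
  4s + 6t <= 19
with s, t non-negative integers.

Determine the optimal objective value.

The continuous relaxation peaks at (4.75, 0) with value 42.75; rounding to a feasible lattice point costs some objective.
(s,t)=(4,0): 2·4+5·0=8≤18, 4·4+6·0=16≤19, objective 36.
(s,t)=(3,1): 2·3+5·1=11≤18, 4·3+6·1=18≤19, objective 32.
(s,t)=(3,0): 2·3+5·0=6≤18, 4·3+6·0=12≤19, objective 27.
The best lattice point is (4,0), giving 36.

36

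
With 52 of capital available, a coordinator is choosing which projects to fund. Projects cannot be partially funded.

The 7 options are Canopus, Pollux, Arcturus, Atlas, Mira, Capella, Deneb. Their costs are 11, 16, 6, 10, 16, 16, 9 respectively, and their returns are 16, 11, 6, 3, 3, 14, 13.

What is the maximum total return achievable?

54

Allowing fractional choices, the relaxed optimum would be about 55.9, but projects are indivisible.
Canopus + Arcturus + Atlas + Capella + Deneb: cost 11 + 6 + 10 + 16 + 9 = 52 ≤ 52, return 16 + 6 + 3 + 14 + 13 = 52.
Canopus + Pollux + Capella + Deneb: cost 11 + 16 + 16 + 9 = 52 ≤ 52, return 16 + 11 + 14 + 13 = 54.
Canopus + Arcturus + Capella + Deneb: cost 11 + 6 + 16 + 9 = 42 ≤ 52, return 16 + 6 + 14 + 13 = 49.
Best is Canopus, Pollux, Capella, and Deneb with total return 54.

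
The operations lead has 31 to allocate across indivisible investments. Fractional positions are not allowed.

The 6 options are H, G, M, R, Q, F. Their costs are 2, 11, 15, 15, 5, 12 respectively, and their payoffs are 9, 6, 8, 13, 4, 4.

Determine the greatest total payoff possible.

28

Take H, G, and R: cost 2 + 11 + 15 = 28 ≤ 31, payoff 9 + 6 + 13 = 28.
No other feasible combination does better.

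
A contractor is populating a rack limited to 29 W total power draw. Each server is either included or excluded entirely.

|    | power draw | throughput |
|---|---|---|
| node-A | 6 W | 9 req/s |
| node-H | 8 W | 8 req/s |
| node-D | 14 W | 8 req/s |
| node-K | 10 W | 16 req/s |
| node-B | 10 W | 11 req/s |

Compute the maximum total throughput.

node-A + node-K + node-B: power draw 6 + 10 + 10 = 26 ≤ 29, throughput 9 + 16 + 11 = 36.
node-H + node-K + node-B: power draw 8 + 10 + 10 = 28 ≤ 29, throughput 8 + 16 + 11 = 35.
Best is node-A, node-K, and node-B with total throughput 36.

36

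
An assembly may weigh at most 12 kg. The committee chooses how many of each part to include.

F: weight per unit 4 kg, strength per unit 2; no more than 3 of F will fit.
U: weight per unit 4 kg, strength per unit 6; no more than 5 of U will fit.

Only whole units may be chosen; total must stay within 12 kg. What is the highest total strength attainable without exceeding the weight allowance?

18

This is a bounded integer knapsack.
U has the best ratio (6/4); taking only U gives at most 3×6 = 18 (stopped by the weight limit).
Optimal: 3×U: weight 12 ≤ 12, strength 3·6 = 18.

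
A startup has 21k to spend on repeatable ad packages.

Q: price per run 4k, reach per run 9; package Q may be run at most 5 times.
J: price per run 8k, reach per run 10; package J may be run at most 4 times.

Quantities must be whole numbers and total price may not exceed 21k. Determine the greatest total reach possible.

45

This is a bounded integer knapsack.
Take 5×Q: price 20 ≤ 21, reach 5·9 = 45.
Q has the best ratio (9/4) and is taken to its limit of 5; remaining capacity is filled optimally with the others.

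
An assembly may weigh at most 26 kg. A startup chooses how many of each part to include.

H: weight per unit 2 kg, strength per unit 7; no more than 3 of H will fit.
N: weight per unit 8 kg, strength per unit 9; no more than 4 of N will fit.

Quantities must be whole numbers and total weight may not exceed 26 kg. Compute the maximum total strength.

39

H has the best ratio (7/2); taking only H gives at most 3×7 = 21 (stopped by the supply cap of 3).
Mixing does better — 3×H and 2×N: weight 22 ≤ 26, strength 3·7 + 2·9 = 39.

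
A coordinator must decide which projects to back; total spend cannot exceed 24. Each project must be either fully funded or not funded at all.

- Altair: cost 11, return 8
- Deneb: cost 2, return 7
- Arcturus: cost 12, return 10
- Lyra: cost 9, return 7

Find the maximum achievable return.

Take Deneb, Arcturus, and Lyra: cost 2 + 12 + 9 = 23 ≤ 24, return 7 + 10 + 7 = 24.
No other feasible combination does better.

24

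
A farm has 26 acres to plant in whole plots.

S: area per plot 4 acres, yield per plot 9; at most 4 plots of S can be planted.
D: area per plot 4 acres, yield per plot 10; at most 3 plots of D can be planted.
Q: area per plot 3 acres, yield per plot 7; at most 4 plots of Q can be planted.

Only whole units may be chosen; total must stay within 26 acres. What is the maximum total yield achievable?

D has the best ratio (10/4); taking only D gives at most 3×10 = 30 (stopped by the supply cap of 3).
Mixing does better — 2×S, 3×D, and 2×Q: area 26 ≤ 26, yield 2·9 + 3·10 + 2·7 = 62.

62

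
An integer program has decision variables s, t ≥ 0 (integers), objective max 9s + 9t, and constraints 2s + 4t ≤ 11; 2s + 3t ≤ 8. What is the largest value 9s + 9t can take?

36

(s,t)=(4,0) is feasible, giving 36.
(s,t)=(3,0) is feasible, giving 27.
The best lattice point is (4,0), giving 36.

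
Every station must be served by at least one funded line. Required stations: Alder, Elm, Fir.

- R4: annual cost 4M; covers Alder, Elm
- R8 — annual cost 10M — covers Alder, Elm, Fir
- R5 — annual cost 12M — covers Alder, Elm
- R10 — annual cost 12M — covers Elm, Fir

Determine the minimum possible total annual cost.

This is an integer covering problem.
The greedy cost-per-new-station heuristic would pick R4 and R8 for 14, but a cheaper cover exists.
R8 alone covers Alder, Elm, Fir — every station.
Total annual cost: 10.
No cover costs less than 10.

10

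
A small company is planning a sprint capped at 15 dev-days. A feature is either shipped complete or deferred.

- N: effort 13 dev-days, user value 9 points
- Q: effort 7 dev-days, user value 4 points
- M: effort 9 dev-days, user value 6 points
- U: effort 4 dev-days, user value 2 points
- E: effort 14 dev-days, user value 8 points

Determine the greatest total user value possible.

9

Allowing fractional choices, the relaxed optimum would be about 10.3, but features are indivisible.
E: effort 14 ≤ 15, user value 8.
M + U: effort 9 + 4 = 13 ≤ 15, user value 6 + 2 = 8.
N: effort 13 ≤ 15, user value 9.
Best is N with total user value 9.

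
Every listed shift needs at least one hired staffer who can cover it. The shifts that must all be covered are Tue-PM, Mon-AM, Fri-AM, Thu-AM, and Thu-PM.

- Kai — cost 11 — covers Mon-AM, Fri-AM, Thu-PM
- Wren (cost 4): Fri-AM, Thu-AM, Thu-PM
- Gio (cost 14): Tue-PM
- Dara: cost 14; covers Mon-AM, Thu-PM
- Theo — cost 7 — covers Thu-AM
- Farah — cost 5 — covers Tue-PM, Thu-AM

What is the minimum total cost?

16

The greedy cost-per-new-shift heuristic would pick Wren, Farah, and Kai for 20, but a cheaper cover exists.
Choose Kai and Farah: together they cover Tue-PM, Mon-AM, Fri-AM, Thu-AM, Thu-PM — every shift.
Total cost: 11 + 5 = 16.
No cover costs less than 16.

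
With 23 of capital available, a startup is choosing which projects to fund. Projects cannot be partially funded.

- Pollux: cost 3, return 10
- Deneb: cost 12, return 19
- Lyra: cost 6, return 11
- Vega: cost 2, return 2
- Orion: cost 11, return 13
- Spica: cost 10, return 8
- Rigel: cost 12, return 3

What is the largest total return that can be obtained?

42

This is an integer program with binary decision variables.
Take Pollux, Deneb, Lyra, and Vega: cost 3 + 12 + 6 + 2 = 23 ≤ 23, return 10 + 19 + 11 + 2 = 42.
No other feasible combination does better.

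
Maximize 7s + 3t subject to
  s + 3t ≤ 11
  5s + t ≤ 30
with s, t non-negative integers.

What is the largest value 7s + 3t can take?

The continuous relaxation peaks at (5.64, 1.79) with value 44.86; rounding to a feasible lattice point costs some objective.
(s,t)=(6,0): 1·6+3·0=6≤11, 5·6+1·0=30≤30, objective 42.
(s,t)=(5,2): 1·5+3·2=11≤11, 5·5+1·2=27≤30, objective 41.
The best lattice point is (6,0), giving 42.

42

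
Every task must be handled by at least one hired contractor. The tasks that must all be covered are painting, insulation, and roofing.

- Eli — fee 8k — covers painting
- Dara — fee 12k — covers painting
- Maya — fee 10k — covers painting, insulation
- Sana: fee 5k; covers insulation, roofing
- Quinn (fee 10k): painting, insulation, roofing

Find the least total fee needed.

10

This is a weighted set-cover instance.
The greedy cost-per-new-task heuristic would pick Sana and Eli for 13, but a cheaper cover exists.
Quinn alone covers painting, insulation, roofing — every task.
Total fee: 10.
No cover costs less than 10.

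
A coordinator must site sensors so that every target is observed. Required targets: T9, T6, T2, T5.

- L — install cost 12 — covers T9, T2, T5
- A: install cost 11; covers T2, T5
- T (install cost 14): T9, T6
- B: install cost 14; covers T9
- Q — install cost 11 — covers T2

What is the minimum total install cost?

This is an integer covering problem.
The greedy cost-per-new-target heuristic would pick L and T for 26, but a cheaper cover exists.
Choose A and T: together they cover T9, T6, T2, T5 — every target.
Total install cost: 11 + 14 = 25.
No cover costs less than 25.

25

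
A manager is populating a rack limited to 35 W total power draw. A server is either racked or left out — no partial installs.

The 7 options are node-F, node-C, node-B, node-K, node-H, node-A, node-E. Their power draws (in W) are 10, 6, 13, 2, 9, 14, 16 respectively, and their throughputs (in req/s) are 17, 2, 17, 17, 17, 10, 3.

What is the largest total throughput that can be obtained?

Allowing fractional choices, the relaxed optimum would be about 68.7, but servers are indivisible.
node-F + node-B + node-K + node-H: power draw 10 + 13 + 2 + 9 = 34 ≤ 35, throughput 17 + 17 + 17 + 17 = 68.
node-F + node-K + node-H + node-A: power draw 10 + 2 + 9 + 14 = 35 ≤ 35, throughput 17 + 17 + 17 + 10 = 61.
Best is node-F, node-B, node-K, and node-H with total throughput 68.

68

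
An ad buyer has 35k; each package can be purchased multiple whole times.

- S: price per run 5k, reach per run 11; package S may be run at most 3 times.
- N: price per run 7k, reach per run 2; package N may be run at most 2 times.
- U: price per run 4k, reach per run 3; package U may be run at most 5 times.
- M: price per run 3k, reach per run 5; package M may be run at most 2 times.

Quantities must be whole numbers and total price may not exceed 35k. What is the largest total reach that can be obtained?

S has the best ratio (11/5); taking only S gives at most 3×11 = 33 (stopped by the supply cap of 3).
Mixing does better — 3×S, 3×U, and 2×M: price 33 ≤ 35, reach 3·11 + 3·3 + 2·5 = 52.

52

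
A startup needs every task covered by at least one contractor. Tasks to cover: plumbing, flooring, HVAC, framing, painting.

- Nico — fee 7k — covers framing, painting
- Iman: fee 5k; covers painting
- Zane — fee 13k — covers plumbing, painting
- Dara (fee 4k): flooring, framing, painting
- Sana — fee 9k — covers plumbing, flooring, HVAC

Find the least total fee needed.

13

Choose Dara and Sana: together they cover plumbing, flooring, HVAC, framing, painting — every task.
Total fee: 4 + 9 = 13.
No cover costs less than 13.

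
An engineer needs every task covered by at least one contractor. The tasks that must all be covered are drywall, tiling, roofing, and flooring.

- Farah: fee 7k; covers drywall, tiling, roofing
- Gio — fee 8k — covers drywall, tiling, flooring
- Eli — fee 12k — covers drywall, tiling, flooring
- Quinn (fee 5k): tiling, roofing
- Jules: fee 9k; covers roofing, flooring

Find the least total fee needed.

This is an integer covering problem.
Choose Gio and Quinn: together they cover drywall, tiling, roofing, flooring — every task.
Total fee: 8 + 5 = 13.

13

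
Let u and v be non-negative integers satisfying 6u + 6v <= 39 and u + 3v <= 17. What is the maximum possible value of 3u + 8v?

43

(u,v)=(1,5) is feasible, giving 43.
(u,v)=(0,5) is feasible, giving 40.
(u,v)=(2,4) is feasible, giving 38.
(u,v)=(1,4) is feasible, giving 35.
No feasible integer point exceeds 43.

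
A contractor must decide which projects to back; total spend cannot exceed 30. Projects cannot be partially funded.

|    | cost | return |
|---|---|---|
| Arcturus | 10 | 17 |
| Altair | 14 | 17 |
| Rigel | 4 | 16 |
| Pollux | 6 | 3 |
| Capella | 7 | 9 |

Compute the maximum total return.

Allowing fractional choices, the relaxed optimum would be about 52.9, but projects are indivisible.
Arcturus + Altair + Rigel: cost 10 + 14 + 4 = 28 ≤ 30, return 17 + 17 + 16 = 50.
Arcturus + Rigel + Pollux + Capella: cost 10 + 4 + 6 + 7 = 27 ≤ 30, return 17 + 16 + 3 + 9 = 45.
Arcturus + Rigel + Capella: cost 10 + 4 + 7 = 21 ≤ 30, return 17 + 16 + 9 = 42.
Best is Arcturus, Altair, and Rigel with total return 50.

50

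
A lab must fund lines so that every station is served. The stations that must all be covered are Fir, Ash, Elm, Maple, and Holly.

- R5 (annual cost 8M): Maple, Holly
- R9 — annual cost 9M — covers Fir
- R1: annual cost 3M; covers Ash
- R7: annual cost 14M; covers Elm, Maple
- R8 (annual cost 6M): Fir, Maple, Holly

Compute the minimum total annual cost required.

Choose R1, R7, and R8: together they cover Fir, Ash, Elm, Maple, Holly — every station.
Total annual cost: 3 + 14 + 6 = 23.
No cover costs less than 23.

23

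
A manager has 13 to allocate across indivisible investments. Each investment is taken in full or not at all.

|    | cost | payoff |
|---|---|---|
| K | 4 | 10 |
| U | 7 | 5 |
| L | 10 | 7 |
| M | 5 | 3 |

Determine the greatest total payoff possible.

15

K: cost 4 ≤ 13, payoff 10.
K + U: cost 4 + 7 = 11 ≤ 13, payoff 10 + 5 = 15.
K + M: cost 4 + 5 = 9 ≤ 13, payoff 10 + 3 = 13.
Best is K and U with total payoff 15.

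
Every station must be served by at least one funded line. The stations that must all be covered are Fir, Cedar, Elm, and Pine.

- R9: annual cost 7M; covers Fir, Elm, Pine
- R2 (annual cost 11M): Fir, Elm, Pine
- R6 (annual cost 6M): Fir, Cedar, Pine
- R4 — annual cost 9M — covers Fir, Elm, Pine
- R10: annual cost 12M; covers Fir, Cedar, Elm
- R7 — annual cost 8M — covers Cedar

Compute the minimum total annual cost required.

13

This is a weighted set-cover instance.
Choose R9 and R6: together they cover Fir, Cedar, Elm, Pine — every station.
Total annual cost: 7 + 6 = 13.
No cover costs less than 13.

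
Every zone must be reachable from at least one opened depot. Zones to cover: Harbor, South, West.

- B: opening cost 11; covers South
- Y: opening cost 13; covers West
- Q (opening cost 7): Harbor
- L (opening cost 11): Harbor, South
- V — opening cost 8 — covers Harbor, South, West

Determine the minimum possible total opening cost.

V alone covers Harbor, South, West — every zone.
Total opening cost: 8.
No cover costs less than 8.

8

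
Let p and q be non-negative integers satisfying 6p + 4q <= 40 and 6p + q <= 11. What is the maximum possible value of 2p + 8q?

80

(p,q)=(0,10) is feasible, giving 80.
(p,q)=(0,9) is feasible, giving 72.
Maximum is 80 at (p,q)=(0,10).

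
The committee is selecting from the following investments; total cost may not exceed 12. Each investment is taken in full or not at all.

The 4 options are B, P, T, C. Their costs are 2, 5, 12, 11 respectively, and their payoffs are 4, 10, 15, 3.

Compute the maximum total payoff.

Allowing fractional choices, the relaxed optimum would be about 20.2, but investments are indivisible.
P: cost 5 ≤ 12, payoff 10.
B + P: cost 2 + 5 = 7 ≤ 12, payoff 4 + 10 = 14.
T: cost 12 ≤ 12, payoff 15.
Best is T with total payoff 15.

15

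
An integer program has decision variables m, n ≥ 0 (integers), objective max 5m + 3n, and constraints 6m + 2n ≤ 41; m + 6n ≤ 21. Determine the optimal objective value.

(m,n)=(6,2) is feasible, giving 36.
(m,n)=(6,1) is feasible, giving 33.
(m,n)=(5,2) is feasible, giving 31.
Maximum is 36 at (m,n)=(6,2).

36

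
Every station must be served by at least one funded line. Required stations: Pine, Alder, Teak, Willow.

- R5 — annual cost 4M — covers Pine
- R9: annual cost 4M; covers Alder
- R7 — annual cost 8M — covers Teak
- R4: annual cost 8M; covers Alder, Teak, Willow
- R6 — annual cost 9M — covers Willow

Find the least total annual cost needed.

This is a weighted set-cover instance.
Choose R5 and R4: together they cover Pine, Alder, Teak, Willow — every station.
Total annual cost: 4 + 8 = 12.

12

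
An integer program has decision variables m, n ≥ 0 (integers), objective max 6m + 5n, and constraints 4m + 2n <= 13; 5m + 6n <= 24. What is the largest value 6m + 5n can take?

22

Relaxing integrality, the LP optimum is 23.93 at (m,n) = (2.14, 2.21), which is not an integer point.
(m,n)=(2,2): 4·2+2·2=12≤13, 5·2+6·2=22≤24, objective 22.
(m,n)=(1,3): 4·1+2·3=10≤13, 5·1+6·3=23≤24, objective 21.
(m,n)=(2,1): 4·2+2·1=10≤13, 5·2+6·1=16≤24, objective 17.
Maximum is 22 at (m,n)=(2,2).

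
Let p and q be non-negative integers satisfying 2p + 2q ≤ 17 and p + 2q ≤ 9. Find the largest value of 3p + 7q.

31

The continuous relaxation peaks at (0, 4.5) with value 31.50; rounding to a feasible lattice point costs some objective.
(p,q)=(1,4) is feasible, giving 31.
(p,q)=(0,4) is feasible, giving 28.
(p,q)=(2,3) is feasible, giving 27.
Maximum is 31 at (p,q)=(1,4).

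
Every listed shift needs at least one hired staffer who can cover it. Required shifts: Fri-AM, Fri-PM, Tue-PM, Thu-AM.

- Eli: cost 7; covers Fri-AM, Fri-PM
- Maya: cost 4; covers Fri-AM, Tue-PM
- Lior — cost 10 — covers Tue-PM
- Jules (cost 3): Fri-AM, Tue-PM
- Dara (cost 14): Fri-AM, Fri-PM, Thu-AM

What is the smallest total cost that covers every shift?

The greedy cost-per-new-shift heuristic would pick Jules, Eli, and Dara for 24, but a cheaper cover exists.
Choose Jules and Dara: together they cover Fri-AM, Fri-PM, Tue-PM, Thu-AM — every shift.
Total cost: 3 + 14 = 17.
No cover costs less than 17.

17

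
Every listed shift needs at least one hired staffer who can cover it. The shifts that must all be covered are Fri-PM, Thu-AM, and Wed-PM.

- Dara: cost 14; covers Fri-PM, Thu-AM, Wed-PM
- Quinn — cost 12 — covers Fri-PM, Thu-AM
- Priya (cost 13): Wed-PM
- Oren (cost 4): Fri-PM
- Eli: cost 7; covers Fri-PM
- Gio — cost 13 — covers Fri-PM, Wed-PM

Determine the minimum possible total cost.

14

This is a weighted set-cover instance.
The greedy cost-per-new-shift heuristic would pick Oren and Dara for 18, but a cheaper cover exists.
Dara alone covers Fri-PM, Thu-AM, Wed-PM — every shift.
Total cost: 14.
No cover costs less than 14.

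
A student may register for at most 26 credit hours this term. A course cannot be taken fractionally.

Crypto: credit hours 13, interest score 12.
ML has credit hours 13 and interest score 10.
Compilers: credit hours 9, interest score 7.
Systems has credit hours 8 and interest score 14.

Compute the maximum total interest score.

Allowing fractional choices, the relaxed optimum would be about 29.9, but courses are indivisible.
ML + Systems: credit hours 13 + 8 = 21 ≤ 26, interest score 10 + 14 = 24.
Crypto + Systems: credit hours 13 + 8 = 21 ≤ 26, interest score 12 + 14 = 26.
Best is Crypto and Systems with total interest score 26.

26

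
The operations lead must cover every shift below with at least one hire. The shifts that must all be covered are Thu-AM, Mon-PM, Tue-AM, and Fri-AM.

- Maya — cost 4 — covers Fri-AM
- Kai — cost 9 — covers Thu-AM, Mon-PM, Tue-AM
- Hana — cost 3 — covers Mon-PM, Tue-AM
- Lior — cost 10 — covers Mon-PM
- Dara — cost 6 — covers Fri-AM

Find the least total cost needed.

Choose Maya and Kai: together they cover Thu-AM, Mon-PM, Tue-AM, Fri-AM — every shift.
Total cost: 4 + 9 = 13.

13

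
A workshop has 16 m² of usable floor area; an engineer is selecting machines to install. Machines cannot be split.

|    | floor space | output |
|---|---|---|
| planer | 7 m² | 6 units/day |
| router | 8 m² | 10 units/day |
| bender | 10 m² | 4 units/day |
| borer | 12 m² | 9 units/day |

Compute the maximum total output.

Take planer and router: floor space 7 + 8 = 15 ≤ 16, output 6 + 10 = 16.
No other feasible combination does better.

16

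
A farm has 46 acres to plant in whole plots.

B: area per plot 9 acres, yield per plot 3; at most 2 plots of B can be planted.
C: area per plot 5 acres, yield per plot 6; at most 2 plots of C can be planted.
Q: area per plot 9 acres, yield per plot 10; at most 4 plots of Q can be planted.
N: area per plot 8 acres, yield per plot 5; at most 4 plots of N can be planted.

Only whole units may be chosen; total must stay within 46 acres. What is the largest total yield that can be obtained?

Take 2×C and 4×Q: area 46 ≤ 46, yield 2·6 + 4·10 = 52.
C has the best ratio (6/5) and is taken to its limit of 2; remaining capacity is filled optimally with the others.

52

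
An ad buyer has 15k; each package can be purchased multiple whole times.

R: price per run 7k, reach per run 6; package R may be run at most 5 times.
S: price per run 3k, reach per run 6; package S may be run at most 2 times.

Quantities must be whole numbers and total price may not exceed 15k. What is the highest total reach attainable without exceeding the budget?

1×R and 2×S: price 13 ≤ 15, reach 1·6 + 2·6 = 18.
2×S: price 6 ≤ 15, reach 2·6 = 12.
Best is 18.

18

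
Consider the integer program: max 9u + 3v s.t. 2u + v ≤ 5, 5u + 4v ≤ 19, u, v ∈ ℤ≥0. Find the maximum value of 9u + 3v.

The continuous relaxation peaks at (2.5, 0) with value 22.50; rounding to a feasible lattice point costs some objective.
(u,v)=(2,1): 2·2+1·1=5≤5, 5·2+4·1=14≤19, objective 21.
(u,v)=(2,0): 2·2+1·0=4≤5, 5·2+4·0=10≤19, objective 18.
(u,v)=(1,2): 2·1+1·2=4≤5, 5·1+4·2=13≤19, objective 15.
(u,v)=(1,1): 2·1+1·1=3≤5, 5·1+4·1=9≤19, objective 12.
No feasible integer point exceeds 21.

21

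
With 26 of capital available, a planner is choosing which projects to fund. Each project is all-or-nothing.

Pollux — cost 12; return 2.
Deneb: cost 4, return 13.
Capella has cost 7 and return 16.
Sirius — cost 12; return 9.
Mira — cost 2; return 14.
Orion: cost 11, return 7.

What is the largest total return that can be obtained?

52

This is an integer program with binary decision variables.
Deneb + Capella + Mira + Orion: cost 4 + 7 + 2 + 11 = 24 ≤ 26, return 13 + 16 + 14 + 7 = 50.
Deneb + Capella + Sirius + Mira: cost 4 + 7 + 12 + 2 = 25 ≤ 26, return 13 + 16 + 9 + 14 = 52.
Pollux + Deneb + Capella + Mira: cost 12 + 4 + 7 + 2 = 25 ≤ 26, return 2 + 13 + 16 + 14 = 45.
Best is Deneb, Capella, Sirius, and Mira with total return 52.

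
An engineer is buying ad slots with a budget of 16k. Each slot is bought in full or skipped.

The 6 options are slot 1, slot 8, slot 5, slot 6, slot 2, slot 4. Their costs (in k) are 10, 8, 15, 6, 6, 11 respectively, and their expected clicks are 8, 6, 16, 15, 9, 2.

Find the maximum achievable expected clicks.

24

Allowing fractional choices, the relaxed optimum would be about 28.3, but ad slots are indivisible.
slot 1 + slot 6: cost 10 + 6 = 16 ≤ 16, expected clicks 8 + 15 = 23.
slot 6 + slot 2: cost 6 + 6 = 12 ≤ 16, expected clicks 15 + 9 = 24.
Best is slot 6 and slot 2 with total expected clicks 24.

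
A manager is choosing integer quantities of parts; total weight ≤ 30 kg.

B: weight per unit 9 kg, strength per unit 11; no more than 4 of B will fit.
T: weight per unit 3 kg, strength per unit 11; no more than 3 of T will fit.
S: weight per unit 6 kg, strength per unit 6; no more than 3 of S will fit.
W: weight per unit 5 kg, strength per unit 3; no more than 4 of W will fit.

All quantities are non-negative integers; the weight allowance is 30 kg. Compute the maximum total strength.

1×B, 3×T, and 2×S: weight 30 ≤ 30, strength 1·11 + 3·11 + 2·6 = 56.
2×B and 3×T: weight 27 ≤ 30, strength 2·11 + 3·11 = 55.
Best is 56.

56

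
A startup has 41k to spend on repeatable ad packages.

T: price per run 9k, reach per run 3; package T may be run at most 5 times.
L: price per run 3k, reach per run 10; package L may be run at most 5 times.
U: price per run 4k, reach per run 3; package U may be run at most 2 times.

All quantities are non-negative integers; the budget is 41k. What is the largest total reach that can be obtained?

1×T, 5×L, and 2×U: price 32 ≤ 41, reach 1·3 + 5·10 + 2·3 = 59.
2×T, 5×L, and 2×U: price 41 ≤ 41, reach 2·3 + 5·10 + 2·3 = 62.
Best is 62.

62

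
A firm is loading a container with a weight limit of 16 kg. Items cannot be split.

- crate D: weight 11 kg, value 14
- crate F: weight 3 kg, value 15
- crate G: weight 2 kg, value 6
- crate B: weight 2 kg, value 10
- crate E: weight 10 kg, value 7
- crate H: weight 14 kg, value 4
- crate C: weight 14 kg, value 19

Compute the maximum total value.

39

This is an integer program with binary decision variables.
Take crate D, crate F, and crate B: weight 11 + 3 + 2 = 16 ≤ 16, value 14 + 15 + 10 = 39.
No other feasible combination does better.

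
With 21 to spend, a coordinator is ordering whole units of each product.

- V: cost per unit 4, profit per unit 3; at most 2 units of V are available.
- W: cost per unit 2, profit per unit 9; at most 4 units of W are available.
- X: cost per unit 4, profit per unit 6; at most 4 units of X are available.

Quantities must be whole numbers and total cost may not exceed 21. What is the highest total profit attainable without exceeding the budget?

4×W and 3×X: cost 20 ≤ 21, profit 4·9 + 3·6 = 54.
1×V, 4×W, and 2×X: cost 20 ≤ 21, profit 1·3 + 4·9 + 2·6 = 51.
Best is 54.

54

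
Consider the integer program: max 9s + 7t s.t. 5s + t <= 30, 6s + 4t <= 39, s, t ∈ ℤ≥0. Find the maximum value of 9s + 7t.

(s,t)=(1,8) is feasible, giving 65.
(s,t)=(0,9) is feasible, giving 63.
(s,t)=(1,7) is feasible, giving 58.
Maximum is 65 at (s,t)=(1,8).

65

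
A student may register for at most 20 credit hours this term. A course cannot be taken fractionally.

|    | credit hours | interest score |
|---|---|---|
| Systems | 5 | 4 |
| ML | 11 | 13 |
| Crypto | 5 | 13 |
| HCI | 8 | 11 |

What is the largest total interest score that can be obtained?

28

Systems + Crypto + HCI: credit hours 5 + 5 + 8 = 18 ≤ 20, interest score 4 + 13 + 11 = 28.
ML + Crypto: credit hours 11 + 5 = 16 ≤ 20, interest score 13 + 13 = 26.
Best is Systems, Crypto, and HCI with total interest score 28.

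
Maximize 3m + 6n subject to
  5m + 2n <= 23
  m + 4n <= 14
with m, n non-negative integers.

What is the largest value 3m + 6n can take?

Relaxing integrality, the LP optimum is 26.33 at (m,n) = (3.56, 2.61), which is not an integer point.
(m,n)=(2,3) is feasible, giving 24.
(m,n)=(3,2) is feasible, giving 21.
Maximum is 24 at (m,n)=(2,3).

24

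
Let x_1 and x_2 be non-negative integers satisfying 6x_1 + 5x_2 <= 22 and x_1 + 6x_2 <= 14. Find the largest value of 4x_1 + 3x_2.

14

(x_1,x_2)=(2,2): 6·2+5·2=22≤22, 1·2+6·2=14≤14, objective 14.
(x_1,x_2)=(3,0): 6·3+5·0=18≤22, 1·3+6·0=3≤14, objective 12.
(x_1,x_2)=(2,1): 6·2+5·1=17≤22, 1·2+6·1=8≤14, objective 11.
(x_1,x_2)=(1,2): 6·1+5·2=16≤22, 1·1+6·2=13≤14, objective 10.
No feasible integer point exceeds 14.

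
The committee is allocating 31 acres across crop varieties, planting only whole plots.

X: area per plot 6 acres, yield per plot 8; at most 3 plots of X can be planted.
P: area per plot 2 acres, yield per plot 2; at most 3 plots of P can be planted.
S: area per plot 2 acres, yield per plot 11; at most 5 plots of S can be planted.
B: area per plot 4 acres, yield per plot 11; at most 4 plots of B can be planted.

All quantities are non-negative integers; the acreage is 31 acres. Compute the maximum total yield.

S has the best ratio (11/2); taking only S gives at most 5×11 = 55 (stopped by the supply cap of 5).
Mixing does better — 2×P, 5×S, and 4×B: area 30 ≤ 31, yield 2·2 + 5·11 + 4·11 = 103.

103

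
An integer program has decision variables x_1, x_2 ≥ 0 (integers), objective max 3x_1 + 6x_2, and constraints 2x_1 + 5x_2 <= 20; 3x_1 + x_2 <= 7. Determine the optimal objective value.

The continuous relaxation peaks at (1.15, 3.54) with value 24.69; rounding to a feasible lattice point costs some objective.
(x_1,x_2)=(0,4): 2·0+5·4=20≤20, 3·0+1·4=4≤7, objective 24.
(x_1,x_2)=(1,3): 2·1+5·3=17≤20, 3·1+1·3=6≤7, objective 21.
The best lattice point is (0,4), giving 24.

24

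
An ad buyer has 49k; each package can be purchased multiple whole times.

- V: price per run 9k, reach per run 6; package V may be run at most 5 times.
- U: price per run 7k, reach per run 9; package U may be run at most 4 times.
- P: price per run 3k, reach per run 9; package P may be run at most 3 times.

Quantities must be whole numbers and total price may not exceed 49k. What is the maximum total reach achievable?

69

P has the best ratio (9/3); taking only P gives at most 3×9 = 27 (stopped by the supply cap of 3).
Mixing does better — 1×V, 4×U, and 3×P: price 46 ≤ 49, reach 1·6 + 4·9 + 3·9 = 69.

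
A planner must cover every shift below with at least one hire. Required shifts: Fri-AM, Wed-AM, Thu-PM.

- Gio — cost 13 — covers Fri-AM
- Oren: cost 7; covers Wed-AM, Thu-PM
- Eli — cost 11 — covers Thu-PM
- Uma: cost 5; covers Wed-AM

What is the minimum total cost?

Choose Gio and Oren: together they cover Fri-AM, Wed-AM, Thu-PM — every shift.
Total cost: 13 + 7 = 20.
No cover costs less than 20.

20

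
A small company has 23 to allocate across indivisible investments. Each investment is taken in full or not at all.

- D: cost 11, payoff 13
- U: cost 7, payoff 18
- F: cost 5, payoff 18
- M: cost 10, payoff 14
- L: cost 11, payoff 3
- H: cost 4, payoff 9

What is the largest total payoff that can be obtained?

50

Take U, F, and M: cost 7 + 5 + 10 = 22 ≤ 23, payoff 18 + 18 + 14 = 50.
No other feasible combination does better.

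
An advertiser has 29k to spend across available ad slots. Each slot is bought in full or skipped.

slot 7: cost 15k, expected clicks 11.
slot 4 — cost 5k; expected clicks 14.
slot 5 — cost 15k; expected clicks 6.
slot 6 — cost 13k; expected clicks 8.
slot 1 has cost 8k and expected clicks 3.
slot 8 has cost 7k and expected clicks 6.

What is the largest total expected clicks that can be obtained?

Treat it as a binary knapsack problem.
Allowing fractional choices, the relaxed optimum would be about 32.2, but ad slots are indivisible.
slot 4 + slot 6 + slot 8: cost 5 + 13 + 7 = 25 ≤ 29, expected clicks 14 + 8 + 6 = 28.
slot 7 + slot 4 + slot 8: cost 15 + 5 + 7 = 27 ≤ 29, expected clicks 11 + 14 + 6 = 31.
Best is slot 7, slot 4, and slot 8 with total expected clicks 31.

31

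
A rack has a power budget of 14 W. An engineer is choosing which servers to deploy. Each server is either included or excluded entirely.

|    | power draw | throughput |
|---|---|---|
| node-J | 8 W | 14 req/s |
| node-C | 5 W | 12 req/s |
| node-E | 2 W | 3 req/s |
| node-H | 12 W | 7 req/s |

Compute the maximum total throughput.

26

Allowing fractional choices, the relaxed optimum would be about 27.5, but servers are indivisible.
node-C + node-E: power draw 5 + 2 = 7 ≤ 14, throughput 12 + 3 = 15.
node-J + node-E: power draw 8 + 2 = 10 ≤ 14, throughput 14 + 3 = 17.
node-J + node-C: power draw 8 + 5 = 13 ≤ 14, throughput 14 + 12 = 26.
Best is node-J and node-C with total throughput 26.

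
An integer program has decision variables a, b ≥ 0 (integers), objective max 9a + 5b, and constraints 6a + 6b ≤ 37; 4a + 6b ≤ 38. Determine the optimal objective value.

54

Relaxing integrality, the LP optimum is 55.50 at (a,b) = (6.17, 0), which is not an integer point.
(a,b)=(6,0): 6·6+6·0=36≤37, 4·6+6·0=24≤38, objective 54.
(a,b)=(5,1): 6·5+6·1=36≤37, 4·5+6·1=26≤38, objective 50.
(a,b)=(5,0): 6·5+6·0=30≤37, 4·5+6·0=20≤38, objective 45.
No feasible integer point exceeds 54.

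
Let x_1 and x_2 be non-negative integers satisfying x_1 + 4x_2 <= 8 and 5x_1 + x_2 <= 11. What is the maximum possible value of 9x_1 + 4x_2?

Relaxing integrality, the LP optimum is 23.16 at (x_1,x_2) = (1.89, 1.53), which is not an integer point.
(x_1,x_2)=(2,1): 1·2+4·1=6≤8, 5·2+1·1=11≤11, objective 22.
(x_1,x_2)=(2,0): 1·2+4·0=2≤8, 5·2+1·0=10≤11, objective 18.
(x_1,x_2)=(1,1): 1·1+4·1=5≤8, 5·1+1·1=6≤11, objective 13.
(x_1,x_2)=(1,0): 1·1+4·0=1≤8, 5·1+1·0=5≤11, objective 9.
Maximum is 22 at (x_1,x_2)=(2,1).

22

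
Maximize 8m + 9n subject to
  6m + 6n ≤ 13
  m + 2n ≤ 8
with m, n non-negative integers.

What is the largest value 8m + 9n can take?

18

(m,n)=(0,2): 6·0+6·2=12≤13, 1·0+2·2=4≤8, objective 18.
(m,n)=(1,1): 6·1+6·1=12≤13, 1·1+2·1=3≤8, objective 17.
The best lattice point is (0,2), giving 18.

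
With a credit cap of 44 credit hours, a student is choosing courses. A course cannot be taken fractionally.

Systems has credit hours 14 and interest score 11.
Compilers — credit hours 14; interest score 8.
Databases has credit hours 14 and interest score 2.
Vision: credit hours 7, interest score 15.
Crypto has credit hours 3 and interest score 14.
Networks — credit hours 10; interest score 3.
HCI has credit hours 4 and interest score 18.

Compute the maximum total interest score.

Treat it as a binary knapsack problem.
Systems + Vision + Crypto + Networks + HCI: credit hours 14 + 7 + 3 + 10 + 4 = 38 ≤ 44, interest score 11 + 15 + 14 + 3 + 18 = 61.
Systems + Compilers + Vision + Crypto + HCI: credit hours 14 + 14 + 7 + 3 + 4 = 42 ≤ 44, interest score 11 + 8 + 15 + 14 + 18 = 66.
Systems + Databases + Vision + Crypto + HCI: credit hours 14 + 14 + 7 + 3 + 4 = 42 ≤ 44, interest score 11 + 2 + 15 + 14 + 18 = 60.
Best is Systems, Compilers, Vision, Crypto, and HCI with total interest score 66.

66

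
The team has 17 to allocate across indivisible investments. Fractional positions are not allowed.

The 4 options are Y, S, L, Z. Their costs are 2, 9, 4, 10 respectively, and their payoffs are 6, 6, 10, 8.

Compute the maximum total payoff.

Treat it as a binary knapsack problem.
Y + S + L: cost 2 + 9 + 4 = 15 ≤ 17, payoff 6 + 6 + 10 = 22.
Y + L + Z: cost 2 + 4 + 10 = 16 ≤ 17, payoff 6 + 10 + 8 = 24.
L + Z: cost 4 + 10 = 14 ≤ 17, payoff 10 + 8 = 18.
Best is Y, L, and Z with total payoff 24.

24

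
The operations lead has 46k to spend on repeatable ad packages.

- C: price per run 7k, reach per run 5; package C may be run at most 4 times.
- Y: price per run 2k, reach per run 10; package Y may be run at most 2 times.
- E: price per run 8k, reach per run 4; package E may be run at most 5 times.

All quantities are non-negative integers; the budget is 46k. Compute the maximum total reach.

This is a bounded integer knapsack.
Y has the best ratio (10/2); taking only Y gives at most 2×10 = 20 (stopped by the supply cap of 2).
Mixing does better — 4×C, 2×Y, and 1×E: price 40 ≤ 46, reach 4·5 + 2·10 + 1·4 = 44.

44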